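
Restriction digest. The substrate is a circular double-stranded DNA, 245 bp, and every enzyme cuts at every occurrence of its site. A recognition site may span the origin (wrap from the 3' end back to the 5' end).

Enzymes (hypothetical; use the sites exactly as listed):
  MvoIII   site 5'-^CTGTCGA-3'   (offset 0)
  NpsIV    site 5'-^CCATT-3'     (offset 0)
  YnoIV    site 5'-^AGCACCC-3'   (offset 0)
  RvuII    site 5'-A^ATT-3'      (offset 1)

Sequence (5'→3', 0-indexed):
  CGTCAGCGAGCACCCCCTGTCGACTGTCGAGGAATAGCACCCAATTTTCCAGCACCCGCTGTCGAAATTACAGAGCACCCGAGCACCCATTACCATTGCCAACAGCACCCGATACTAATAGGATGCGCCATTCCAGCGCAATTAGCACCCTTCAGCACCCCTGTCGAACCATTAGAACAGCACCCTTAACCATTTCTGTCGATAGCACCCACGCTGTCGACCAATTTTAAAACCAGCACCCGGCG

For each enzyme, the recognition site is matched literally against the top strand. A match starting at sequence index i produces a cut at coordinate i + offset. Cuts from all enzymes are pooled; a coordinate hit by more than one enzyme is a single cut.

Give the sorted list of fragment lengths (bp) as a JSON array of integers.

[3,5,6,6,7,7,7,7,8,8,8,8,8,8,8,10,10,10,10,11,11,11,12,13,19,24]

Scan for sites:
  MvoIII (CTGTCGA, off=0): starts [16, 23, 58, 160, 195, 213] → cuts [16, 23, 58, 160, 195, 213]
  NpsIV (CCATT, off=0): starts [86, 92, 127, 168, 189] → cuts [86, 92, 127, 168, 189]
  YnoIV (AGCACCC, off=0): starts [8, 35, 50, 73, 81, 103, 143, 153, 178, 203, 234] → cuts [8, 35, 50, 73, 81, 103, 143, 153, 178, 203, 234]
  RvuII (AATT, off=1): starts [42, 65, 139, 222] → cuts [43, 66, 140, 223]

All cut coordinates (distinct, sorted): [8, 16, 23, 35, 43, 50, 58, 66, 73, 81, 86, 92, 103, 127, 140, 143, 153, 160, 168, 178, 189, 195, 203, 213, 223, 234]

Fragment lengths:
  8→16: 8 bp
  16→23: 7 bp
  23→35: 12 bp
  35→43: 8 bp
  43→50: 7 bp
  50→58: 8 bp
  58→66: 8 bp
  66→73: 7 bp
  73→81: 8 bp
  81→86: 5 bp
  86→92: 6 bp
  92→103: 11 bp
  103→127: 24 bp
  127→140: 13 bp
  140→143: 3 bp
  143→153: 10 bp
  153→160: 7 bp
  160→168: 8 bp
  168→178: 10 bp
  178→189: 11 bp
  189→195: 6 bp
  195→203: 8 bp
  203→213: 10 bp
  213→223: 10 bp
  223→234: 11 bp
  234→8 (wrap): 245-234+8 = 19 bp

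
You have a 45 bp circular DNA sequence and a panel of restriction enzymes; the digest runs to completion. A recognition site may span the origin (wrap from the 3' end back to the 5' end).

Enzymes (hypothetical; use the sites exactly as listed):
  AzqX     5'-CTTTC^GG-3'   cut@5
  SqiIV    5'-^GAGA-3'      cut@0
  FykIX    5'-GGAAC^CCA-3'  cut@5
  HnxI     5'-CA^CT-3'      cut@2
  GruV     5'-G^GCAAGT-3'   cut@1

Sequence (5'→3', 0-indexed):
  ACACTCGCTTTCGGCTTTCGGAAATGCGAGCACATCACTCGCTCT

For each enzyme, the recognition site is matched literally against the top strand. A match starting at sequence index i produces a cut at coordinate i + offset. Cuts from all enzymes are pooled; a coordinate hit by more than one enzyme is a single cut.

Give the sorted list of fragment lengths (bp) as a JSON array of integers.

[7,9,11,18]

Site scan:
  AzqX (CTTTCGG, off=5): starts [7, 14] → cuts [12, 19]
  SqiIV (GAGA, off=0): no sites
  FykIX (GGAACCCA, off=5): no sites
  HnxI (CACT, off=2): starts [1, 35] → cuts [3, 37]
  GruV (GGCAAGT, off=1): no sites

All cut coordinates (distinct, sorted): [3, 12, 19, 37]

Fragment lengths:
  3→12: 9 bp
  12→19: 7 bp
  19→37: 18 bp
  37→3 (wrap): 45-37+3 = 11 bp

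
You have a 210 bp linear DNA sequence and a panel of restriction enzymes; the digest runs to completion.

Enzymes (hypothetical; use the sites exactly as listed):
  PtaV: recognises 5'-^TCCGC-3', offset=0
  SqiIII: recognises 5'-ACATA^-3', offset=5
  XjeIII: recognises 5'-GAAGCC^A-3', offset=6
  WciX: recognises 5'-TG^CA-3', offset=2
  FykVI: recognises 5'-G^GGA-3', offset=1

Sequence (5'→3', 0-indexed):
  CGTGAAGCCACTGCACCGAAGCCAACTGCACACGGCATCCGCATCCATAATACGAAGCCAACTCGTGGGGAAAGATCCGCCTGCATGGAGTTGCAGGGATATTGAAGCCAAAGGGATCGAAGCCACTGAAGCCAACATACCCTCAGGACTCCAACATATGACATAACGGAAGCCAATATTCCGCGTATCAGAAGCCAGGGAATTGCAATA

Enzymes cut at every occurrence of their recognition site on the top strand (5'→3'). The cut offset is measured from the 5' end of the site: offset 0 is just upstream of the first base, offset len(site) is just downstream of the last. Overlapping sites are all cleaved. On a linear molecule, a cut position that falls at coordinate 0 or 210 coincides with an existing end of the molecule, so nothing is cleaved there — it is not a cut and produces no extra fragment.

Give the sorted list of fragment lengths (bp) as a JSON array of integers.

Per-enzyme occurrences:
  PtaV (TCCGC, off=0): starts [37, 75, 179] → cuts [37, 75, 179]
  SqiIII (ACATA, off=5): starts [134, 153, 160] → cuts [139, 158, 165]
  XjeIII (GAAGCCA, off=6): starts [3, 17, 53, 103, 118, 127, 168, 190] → cuts [9, 23, 59, 109, 124, 133, 174, 196]
  WciX (TGCA, off=2): starts [11, 26, 81, 91, 203] → cuts [13, 28, 83, 93, 205]
  FykVI (GGGA, off=1): starts [67, 95, 112, 197] → cuts [68, 96, 113, 198]

All cut coordinates (distinct, sorted): [9, 13, 23, 28, 37, 59, 68, 75, 83, 93, 96, 109, 113, 124, 133, 139, 158, 165, 174, 179, 196, 198, 205]

Fragment lengths:
  [0,9): 9 bp
  [9,13): 4 bp
  [13,23): 10 bp
  [23,28): 5 bp
  [28,37): 9 bp
  [37,59): 22 bp
  [59,68): 9 bp
  [68,75): 7 bp
  [75,83): 8 bp
  [83,93): 10 bp
  [93,96): 3 bp
  [96,109): 13 bp
  [109,113): 4 bp
  [113,124): 11 bp
  [124,133): 9 bp
  [133,139): 6 bp
  [139,158): 19 bp
  [158,165): 7 bp
  [165,174): 9 bp
  [174,179): 5 bp
  [179,196): 17 bp
  [196,198): 2 bp
  [198,205): 7 bp
  [205,210): 5 bp

[2,3,4,4,5,5,5,6,7,7,7,8,9,9,9,9,9,10,10,11,13,17,19,22]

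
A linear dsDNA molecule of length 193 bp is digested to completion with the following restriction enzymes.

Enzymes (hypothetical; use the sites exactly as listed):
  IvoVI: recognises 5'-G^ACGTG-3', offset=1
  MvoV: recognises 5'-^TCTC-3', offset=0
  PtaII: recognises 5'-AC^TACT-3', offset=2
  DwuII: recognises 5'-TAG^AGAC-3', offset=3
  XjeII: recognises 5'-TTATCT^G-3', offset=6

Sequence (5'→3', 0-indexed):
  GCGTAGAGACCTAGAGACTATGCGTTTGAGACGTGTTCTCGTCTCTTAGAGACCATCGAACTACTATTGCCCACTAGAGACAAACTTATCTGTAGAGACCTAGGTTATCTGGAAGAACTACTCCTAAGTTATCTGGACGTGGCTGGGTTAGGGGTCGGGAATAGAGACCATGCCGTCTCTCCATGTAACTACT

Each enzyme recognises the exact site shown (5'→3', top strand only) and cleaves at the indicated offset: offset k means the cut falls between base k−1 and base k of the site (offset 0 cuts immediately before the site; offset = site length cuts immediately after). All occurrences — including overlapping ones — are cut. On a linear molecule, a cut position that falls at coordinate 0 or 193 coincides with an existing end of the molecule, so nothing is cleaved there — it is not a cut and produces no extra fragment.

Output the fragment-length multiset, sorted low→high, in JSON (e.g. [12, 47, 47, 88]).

[2,2,4,4,5,6,6,8,8,8,11,12,12,14,15,16,16,16,28]

Scan for sites:
  IvoVI (GACGTG, off=1): starts [29, 135] → cuts [30, 136]
  MvoV (TCTC, off=0): starts [36, 41, 175, 177] → cuts [36, 41, 175, 177]
  PtaII (ACTACT, off=2): starts [59, 116, 187] → cuts [61, 118, 189]
  DwuII (TAGAGAC, off=3): starts [3, 11, 46, 74, 92, 161] → cuts [6, 14, 49, 77, 95, 164]
  XjeII (TTATCTG, off=6): starts [85, 104, 128] → cuts [91, 110, 134]

All cut coordinates (distinct, sorted): [6, 14, 30, 36, 41, 49, 61, 77, 91, 95, 110, 118, 134, 136, 164, 175, 177, 189]

Fragment lengths:
  [0,6): 6 bp
  [6,14): 8 bp
  [14,30): 16 bp
  [30,36): 6 bp
  [36,41): 5 bp
  [41,49): 8 bp
  [49,61): 12 bp
  [61,77): 16 bp
  [77,91): 14 bp
  [91,95): 4 bp
  [95,110): 15 bp
  [110,118): 8 bp
  [118,134): 16 bp
  [134,136): 2 bp
  [136,164): 28 bp
  [164,175): 11 bp
  [175,177): 2 bp
  [177,189): 12 bp
  [189,193): 4 bp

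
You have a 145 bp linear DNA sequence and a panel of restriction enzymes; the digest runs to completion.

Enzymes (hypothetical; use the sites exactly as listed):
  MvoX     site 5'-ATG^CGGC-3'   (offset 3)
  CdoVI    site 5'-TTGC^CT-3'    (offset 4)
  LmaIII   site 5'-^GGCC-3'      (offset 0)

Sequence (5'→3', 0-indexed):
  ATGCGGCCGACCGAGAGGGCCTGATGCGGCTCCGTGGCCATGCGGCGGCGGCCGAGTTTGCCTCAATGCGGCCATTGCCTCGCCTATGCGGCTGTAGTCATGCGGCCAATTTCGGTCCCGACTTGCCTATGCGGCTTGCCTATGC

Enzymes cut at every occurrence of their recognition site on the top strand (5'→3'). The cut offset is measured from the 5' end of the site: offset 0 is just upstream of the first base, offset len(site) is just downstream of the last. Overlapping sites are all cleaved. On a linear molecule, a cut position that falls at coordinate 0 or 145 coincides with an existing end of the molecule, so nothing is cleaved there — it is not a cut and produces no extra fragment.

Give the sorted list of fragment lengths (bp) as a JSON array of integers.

[1,1,1,3,5,6,7,7,7,8,9,9,9,10,12,13,14,23]

Site scan:
  MvoX (ATGCGGC, off=3): starts [0, 23, 39, 65, 85, 99, 128] → cuts [3, 26, 42, 68, 88, 102, 131]
  CdoVI (TTGCCT, off=4): starts [57, 74, 122, 135] → cuts [61, 78, 126, 139]
  LmaIII (GGCC, off=0): starts [4, 17, 35, 49, 69, 103] → cuts [4, 17, 35, 49, 69, 103]

Pooled cuts: [3, 4, 17, 26, 35, 42, 49, 61, 68, 69, 78, 88, 102, 103, 126, 131, 139]

Fragments:
  [0,3): 3 bp
  [3,4): 1 bp
  [4,17): 13 bp
  [17,26): 9 bp
  [26,35): 9 bp
  [35,42): 7 bp
  [42,49): 7 bp
  [49,61): 12 bp
  [61,68): 7 bp
  [68,69): 1 bp
  [69,78): 9 bp
  [78,88): 10 bp
  [88,102): 14 bp
  [102,103): 1 bp
  [103,126): 23 bp
  [126,131): 5 bp
  [131,139): 8 bp
  [139,145): 6 bp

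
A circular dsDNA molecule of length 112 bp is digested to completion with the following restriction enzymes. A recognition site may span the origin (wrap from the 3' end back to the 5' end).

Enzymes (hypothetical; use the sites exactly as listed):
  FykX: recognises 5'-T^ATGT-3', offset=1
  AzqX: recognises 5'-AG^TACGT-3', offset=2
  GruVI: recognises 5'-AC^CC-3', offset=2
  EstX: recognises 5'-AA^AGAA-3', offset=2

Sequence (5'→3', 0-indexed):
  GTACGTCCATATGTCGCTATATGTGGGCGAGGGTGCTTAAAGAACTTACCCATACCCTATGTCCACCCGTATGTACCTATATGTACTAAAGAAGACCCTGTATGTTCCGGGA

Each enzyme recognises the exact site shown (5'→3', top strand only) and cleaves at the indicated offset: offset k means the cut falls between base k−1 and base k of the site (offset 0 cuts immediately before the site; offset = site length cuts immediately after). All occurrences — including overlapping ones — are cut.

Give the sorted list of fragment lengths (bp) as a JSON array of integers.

Per-enzyme occurrences:
  FykX (TATGT, off=1): starts [9, 19, 57, 69, 79, 100] → cuts [10, 20, 58, 70, 80, 101]
  AzqX (AGTACGT, off=2): starts [111] → cuts [1]
  GruVI (ACCC, off=2): starts [47, 53, 64, 94] → cuts [49, 55, 66, 96]
  EstX (AAAGAA, off=2): starts [38, 87] → cuts [40, 89]

All cut coordinates (distinct, sorted): [1, 10, 20, 40, 49, 55, 58, 66, 70, 80, 89, 96, 101]

Fragments:
  1→10: 9 bp
  10→20: 10 bp
  20→40: 20 bp
  40→49: 9 bp
  49→55: 6 bp
  55→58: 3 bp
  58→66: 8 bp
  66→70: 4 bp
  70→80: 10 bp
  80→89: 9 bp
  89→96: 7 bp
  96→101: 5 bp
  101→1 (wrap): 112-101+1 = 12 bp

[3,4,5,6,7,8,9,9,9,10,10,12,20]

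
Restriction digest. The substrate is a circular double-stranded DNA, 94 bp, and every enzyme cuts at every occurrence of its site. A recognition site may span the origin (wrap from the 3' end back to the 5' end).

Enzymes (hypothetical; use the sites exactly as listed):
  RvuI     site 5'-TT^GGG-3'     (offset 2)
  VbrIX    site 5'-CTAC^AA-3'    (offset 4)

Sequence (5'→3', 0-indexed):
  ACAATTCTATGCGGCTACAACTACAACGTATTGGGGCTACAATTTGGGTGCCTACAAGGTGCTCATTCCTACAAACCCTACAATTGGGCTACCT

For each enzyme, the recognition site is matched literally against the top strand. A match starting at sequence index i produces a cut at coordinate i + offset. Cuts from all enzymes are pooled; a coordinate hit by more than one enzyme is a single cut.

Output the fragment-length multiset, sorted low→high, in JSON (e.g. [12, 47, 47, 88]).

[4,5,6,8,8,9,10,11,16,17]

Per-enzyme occurrences:
  RvuI TTGGG/2: at [30, 43, 83] ⇒ [32, 45, 85]
  VbrIX CTACAA/4: at [14, 20, 36, 51, 68, 77, 92] ⇒ [2, 18, 24, 40, 55, 72, 81]

Pooled cuts: [2, 18, 24, 32, 40, 45, 55, 72, 81, 85]

Fragment lengths:
  2→18: 16 bp
  18→24: 6 bp
  24→32: 8 bp
  32→40: 8 bp
  40→45: 5 bp
  45→55: 10 bp
  55→72: 17 bp
  72→81: 9 bp
  81→85: 4 bp
  85→2 (wrap): 94-85+2 = 11 bp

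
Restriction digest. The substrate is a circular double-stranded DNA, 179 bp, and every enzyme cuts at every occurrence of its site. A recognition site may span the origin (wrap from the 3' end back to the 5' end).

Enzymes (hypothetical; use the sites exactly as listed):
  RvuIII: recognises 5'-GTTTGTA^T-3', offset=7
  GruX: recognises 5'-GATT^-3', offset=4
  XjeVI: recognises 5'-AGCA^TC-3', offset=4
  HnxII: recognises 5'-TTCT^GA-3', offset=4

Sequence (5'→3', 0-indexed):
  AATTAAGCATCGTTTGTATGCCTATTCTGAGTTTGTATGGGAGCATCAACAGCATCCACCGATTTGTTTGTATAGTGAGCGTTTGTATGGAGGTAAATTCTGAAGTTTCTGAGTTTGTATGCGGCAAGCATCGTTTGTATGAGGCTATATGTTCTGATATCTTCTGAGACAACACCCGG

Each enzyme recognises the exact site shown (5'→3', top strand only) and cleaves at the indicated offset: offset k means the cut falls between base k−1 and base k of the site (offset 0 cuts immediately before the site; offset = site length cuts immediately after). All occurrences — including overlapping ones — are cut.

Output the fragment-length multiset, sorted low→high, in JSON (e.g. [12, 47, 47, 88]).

Scan for sites:
  RvuIII GTTTGTAT/7: at [11, 30, 65, 80, 112, 132] ⇒ [18, 37, 72, 87, 119, 139]
  GruX GATT/4: at [60] ⇒ [64]
  XjeVI AGCATC/4: at [5, 41, 50, 126] ⇒ [9, 45, 54, 130]
  HnxII TTCTGA/4: at [24, 97, 106, 151, 161] ⇒ [28, 101, 110, 155, 165]

All cut coordinates (distinct, sorted): [9, 18, 28, 37, 45, 54, 64, 72, 87, 101, 110, 119, 130, 139, 155, 165]

Fragments:
  9→18: 9 bp
  18→28: 10 bp
  28→37: 9 bp
  37→45: 8 bp
  45→54: 9 bp
  54→64: 10 bp
  64→72: 8 bp
  72→87: 15 bp
  87→101: 14 bp
  101→110: 9 bp
  110→119: 9 bp
  119→130: 11 bp
  130→139: 9 bp
  139→155: 16 bp
  155→165: 10 bp
  165→9 (wrap): 179-165+9 = 23 bp

[8,8,9,9,9,9,9,9,10,10,10,11,14,15,16,23]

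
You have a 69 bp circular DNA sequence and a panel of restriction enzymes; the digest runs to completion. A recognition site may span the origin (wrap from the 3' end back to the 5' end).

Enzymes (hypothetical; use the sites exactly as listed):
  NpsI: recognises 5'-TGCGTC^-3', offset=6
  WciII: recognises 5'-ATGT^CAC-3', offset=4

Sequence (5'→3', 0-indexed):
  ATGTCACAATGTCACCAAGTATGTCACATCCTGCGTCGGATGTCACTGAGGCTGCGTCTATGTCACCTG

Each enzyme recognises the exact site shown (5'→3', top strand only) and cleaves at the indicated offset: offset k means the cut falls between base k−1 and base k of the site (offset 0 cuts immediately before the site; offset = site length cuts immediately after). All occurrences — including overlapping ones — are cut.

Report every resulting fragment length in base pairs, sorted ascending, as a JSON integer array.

[5,6,8,10,12,13,15]

Scan for sites:
  NpsI (TGCGTC, off=6): starts [31, 52] → cuts [37, 58]
  WciII (ATGTCAC, off=4): starts [0, 8, 20, 39, 59] → cuts [4, 12, 24, 43, 63]

Pooled cuts: [4, 12, 24, 37, 43, 58, 63]

Fragment lengths:
  4→12: 8 bp
  12→24: 12 bp
  24→37: 13 bp
  37→43: 6 bp
  43→58: 15 bp
  58→63: 5 bp
  63→4 (wrap): 69-63+4 = 10 bp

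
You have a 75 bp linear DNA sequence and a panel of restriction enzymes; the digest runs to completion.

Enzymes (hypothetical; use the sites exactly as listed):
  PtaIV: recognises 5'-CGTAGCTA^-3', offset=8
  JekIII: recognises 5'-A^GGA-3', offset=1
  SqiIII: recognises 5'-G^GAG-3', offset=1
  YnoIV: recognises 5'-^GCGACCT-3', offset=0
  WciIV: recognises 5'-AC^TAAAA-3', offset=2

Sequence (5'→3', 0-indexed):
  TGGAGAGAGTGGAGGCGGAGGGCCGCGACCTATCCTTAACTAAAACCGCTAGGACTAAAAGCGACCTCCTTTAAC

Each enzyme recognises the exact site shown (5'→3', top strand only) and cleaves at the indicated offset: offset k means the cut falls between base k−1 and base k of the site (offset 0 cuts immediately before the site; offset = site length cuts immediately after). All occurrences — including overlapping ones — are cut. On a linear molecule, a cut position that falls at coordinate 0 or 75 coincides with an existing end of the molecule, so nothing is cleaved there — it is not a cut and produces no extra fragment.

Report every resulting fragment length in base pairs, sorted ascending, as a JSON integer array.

Site scan:
  PtaIV (CGTAGCTA, off=8): no sites
  JekIII (AGGA, off=1): starts [50] → cuts [51]
  SqiIII (GGAG, off=1): starts [1, 10, 16] → cuts [2, 11, 17]
  YnoIV (GCGACCT, off=0): starts [24, 60] → cuts [24, 60]
  WciIV (ACTAAAA, off=2): starts [38, 53] → cuts [40, 55]

Pooled cuts: [2, 11, 17, 24, 40, 51, 55, 60]

Fragments:
  [0,2): 2 bp
  [2,11): 9 bp
  [11,17): 6 bp
  [17,24): 7 bp
  [24,40): 16 bp
  [40,51): 11 bp
  [51,55): 4 bp
  [55,60): 5 bp
  [60,75): 15 bp

[2,4,5,6,7,9,11,15,16]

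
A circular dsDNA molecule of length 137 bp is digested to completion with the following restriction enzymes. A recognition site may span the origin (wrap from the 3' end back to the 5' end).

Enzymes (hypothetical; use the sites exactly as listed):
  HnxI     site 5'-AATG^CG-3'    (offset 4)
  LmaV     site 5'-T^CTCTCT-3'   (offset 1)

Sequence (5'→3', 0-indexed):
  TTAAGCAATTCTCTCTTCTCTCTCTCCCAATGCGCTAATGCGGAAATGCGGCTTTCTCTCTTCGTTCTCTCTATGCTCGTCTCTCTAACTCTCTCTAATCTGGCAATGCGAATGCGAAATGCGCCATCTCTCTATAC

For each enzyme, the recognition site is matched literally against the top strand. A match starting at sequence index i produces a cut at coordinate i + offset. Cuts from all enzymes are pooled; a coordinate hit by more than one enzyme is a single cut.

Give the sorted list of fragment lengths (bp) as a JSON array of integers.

[2,6,6,7,7,7,8,8,10,11,13,14,18,20]

Site scan:
  HnxI (AATGCG, off=4): starts [28, 36, 44, 104, 110, 117] → cuts [32, 40, 48, 108, 114, 121]
  LmaV (TCTCTCT, off=1): starts [9, 16, 18, 54, 65, 79, 89, 126] → cuts [10, 17, 19, 55, 66, 80, 90, 127]

All cut coordinates (distinct, sorted): [10, 17, 19, 32, 40, 48, 55, 66, 80, 90, 108, 114, 121, 127]

Fragment lengths:
  10→17: 7 bp
  17→19: 2 bp
  19→32: 13 bp
  32→40: 8 bp
  40→48: 8 bp
  48→55: 7 bp
  55→66: 11 bp
  66→80: 14 bp
  80→90: 10 bp
  90→108: 18 bp
  108→114: 6 bp
  114→121: 7 bp
  121→127: 6 bp
  127→10 (wrap): 137-127+10 = 20 bp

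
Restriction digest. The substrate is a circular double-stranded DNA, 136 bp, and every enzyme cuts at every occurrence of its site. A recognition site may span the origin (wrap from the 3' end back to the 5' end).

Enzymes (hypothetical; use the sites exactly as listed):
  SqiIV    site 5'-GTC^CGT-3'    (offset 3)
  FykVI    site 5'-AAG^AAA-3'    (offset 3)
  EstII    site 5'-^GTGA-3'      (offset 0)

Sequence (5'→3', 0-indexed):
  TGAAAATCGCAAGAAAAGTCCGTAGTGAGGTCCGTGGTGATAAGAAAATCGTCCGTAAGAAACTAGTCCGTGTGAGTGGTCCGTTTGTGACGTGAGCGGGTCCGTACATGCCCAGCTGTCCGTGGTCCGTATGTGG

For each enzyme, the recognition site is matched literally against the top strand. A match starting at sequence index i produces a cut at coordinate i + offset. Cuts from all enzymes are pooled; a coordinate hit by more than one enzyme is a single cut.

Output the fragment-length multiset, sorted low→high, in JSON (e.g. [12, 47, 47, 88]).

[3,4,4,5,5,6,7,7,8,8,8,9,9,10,11,14,18]

Scan for sites:
  SqiIV (GTCCGT, off=3): starts [17, 29, 50, 65, 78, 99, 117, 124] → cuts [20, 32, 53, 68, 81, 102, 120, 127]
  FykVI (AAGAAA, off=3): starts [10, 41, 56] → cuts [13, 44, 59]
  EstII (GTGA, off=0): starts [24, 36, 71, 86, 91, 135] → cuts [24, 36, 71, 86, 91, 135]

Pooled cuts: [13, 20, 24, 32, 36, 44, 53, 59, 68, 71, 81, 86, 91, 102, 120, 127, 135]

Fragments:
  13→20: 7 bp
  20→24: 4 bp
  24→32: 8 bp
  32→36: 4 bp
  36→44: 8 bp
  44→53: 9 bp
  53→59: 6 bp
  59→68: 9 bp
  68→71: 3 bp
  71→81: 10 bp
  81→86: 5 bp
  86→91: 5 bp
  91→102: 11 bp
  102→120: 18 bp
  120→127: 7 bp
  127→135: 8 bp
  135→13 (wrap): 136-135+13 = 14 bp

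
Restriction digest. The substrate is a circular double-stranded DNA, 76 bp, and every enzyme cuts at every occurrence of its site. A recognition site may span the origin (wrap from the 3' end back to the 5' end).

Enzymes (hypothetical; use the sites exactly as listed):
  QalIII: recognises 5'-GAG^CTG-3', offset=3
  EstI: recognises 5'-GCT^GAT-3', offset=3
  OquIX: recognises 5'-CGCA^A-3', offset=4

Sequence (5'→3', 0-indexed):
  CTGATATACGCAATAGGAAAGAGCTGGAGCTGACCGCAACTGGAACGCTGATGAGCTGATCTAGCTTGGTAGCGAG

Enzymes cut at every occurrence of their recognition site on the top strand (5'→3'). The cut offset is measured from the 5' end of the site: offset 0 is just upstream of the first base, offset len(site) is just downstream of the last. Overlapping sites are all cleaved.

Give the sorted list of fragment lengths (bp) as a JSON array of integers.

[2,2,6,6,9,10,11,11,19]

Scan for sites:
  QalIII (GAGCTG, off=3): starts [20, 26, 52, 73] → cuts [0, 23, 29, 55]
  EstI (GCTGAT, off=3): starts [46, 54, 75] → cuts [2, 49, 57]
  OquIX (CGCAA, off=4): starts [8, 34] → cuts [12, 38]

Pooled cuts: [0, 2, 12, 23, 29, 38, 49, 55, 57]

Fragment lengths:
  0→2: 2 bp
  2→12: 10 bp
  12→23: 11 bp
  23→29: 6 bp
  29→38: 9 bp
  38→49: 11 bp
  49→55: 6 bp
  55→57: 2 bp
  57→0 (wrap): 76-57+0 = 19 bp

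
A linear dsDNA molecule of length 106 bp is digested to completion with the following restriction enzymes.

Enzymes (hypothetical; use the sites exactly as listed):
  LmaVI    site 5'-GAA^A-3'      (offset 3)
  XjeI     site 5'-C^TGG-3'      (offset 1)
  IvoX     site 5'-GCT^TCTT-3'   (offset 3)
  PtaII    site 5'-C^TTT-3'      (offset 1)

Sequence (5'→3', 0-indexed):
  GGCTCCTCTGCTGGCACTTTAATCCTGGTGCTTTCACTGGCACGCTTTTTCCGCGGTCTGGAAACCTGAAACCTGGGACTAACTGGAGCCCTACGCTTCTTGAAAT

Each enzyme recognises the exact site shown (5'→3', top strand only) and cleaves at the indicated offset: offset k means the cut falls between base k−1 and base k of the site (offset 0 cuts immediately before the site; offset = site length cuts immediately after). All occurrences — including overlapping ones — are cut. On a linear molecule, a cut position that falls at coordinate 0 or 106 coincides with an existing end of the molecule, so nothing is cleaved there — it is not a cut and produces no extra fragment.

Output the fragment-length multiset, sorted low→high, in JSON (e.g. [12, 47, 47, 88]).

[2,3,5,6,6,6,7,7,8,8,10,11,13,14]

Site scan:
  LmaVI (GAAA, off=3): starts [60, 67, 101] → cuts [63, 70, 104]
  XjeI (CTGG, off=1): starts [10, 24, 36, 57, 72, 82] → cuts [11, 25, 37, 58, 73, 83]
  IvoX (GCTTCTT, off=3): starts [94] → cuts [97]
  PtaII (CTTT, off=1): starts [16, 30, 44] → cuts [17, 31, 45]

All cut coordinates (distinct, sorted): [11, 17, 25, 31, 37, 45, 58, 63, 70, 73, 83, 97, 104]

Fragments:
  [0,11): 11 bp
  [11,17): 6 bp
  [17,25): 8 bp
  [25,31): 6 bp
  [31,37): 6 bp
  [37,45): 8 bp
  [45,58): 13 bp
  [58,63): 5 bp
  [63,70): 7 bp
  [70,73): 3 bp
  [73,83): 10 bp
  [83,97): 14 bp
  [97,104): 7 bp
  [104,106): 2 bp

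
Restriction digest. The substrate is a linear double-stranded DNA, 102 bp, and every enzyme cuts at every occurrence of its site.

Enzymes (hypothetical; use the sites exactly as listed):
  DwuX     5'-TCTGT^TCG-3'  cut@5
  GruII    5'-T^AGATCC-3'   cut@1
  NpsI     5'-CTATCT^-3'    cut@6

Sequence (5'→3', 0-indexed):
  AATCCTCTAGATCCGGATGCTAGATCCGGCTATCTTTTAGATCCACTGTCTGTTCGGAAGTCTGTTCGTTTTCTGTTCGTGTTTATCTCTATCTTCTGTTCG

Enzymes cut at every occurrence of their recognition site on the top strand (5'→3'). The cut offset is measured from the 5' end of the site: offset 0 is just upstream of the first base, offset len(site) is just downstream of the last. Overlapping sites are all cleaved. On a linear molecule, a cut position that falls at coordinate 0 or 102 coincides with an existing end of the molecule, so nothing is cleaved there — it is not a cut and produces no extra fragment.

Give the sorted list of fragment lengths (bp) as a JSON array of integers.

[3,3,5,8,11,12,13,14,15,18]

Per-enzyme occurrences:
  DwuX TCTGTTCG/5: at [48, 60, 71, 94] ⇒ [53, 65, 76, 99]
  GruII TAGATCC/1: at [7, 20, 37] ⇒ [8, 21, 38]
  NpsI CTATCT/6: at [29, 88] ⇒ [35, 94]

All cut coordinates (distinct, sorted): [8, 21, 35, 38, 53, 65, 76, 94, 99]

Fragments:
  [0,8): 8 bp
  [8,21): 13 bp
  [21,35): 14 bp
  [35,38): 3 bp
  [38,53): 15 bp
  [53,65): 12 bp
  [65,76): 11 bp
  [76,94): 18 bp
  [94,99): 5 bp
  [99,102): 3 bp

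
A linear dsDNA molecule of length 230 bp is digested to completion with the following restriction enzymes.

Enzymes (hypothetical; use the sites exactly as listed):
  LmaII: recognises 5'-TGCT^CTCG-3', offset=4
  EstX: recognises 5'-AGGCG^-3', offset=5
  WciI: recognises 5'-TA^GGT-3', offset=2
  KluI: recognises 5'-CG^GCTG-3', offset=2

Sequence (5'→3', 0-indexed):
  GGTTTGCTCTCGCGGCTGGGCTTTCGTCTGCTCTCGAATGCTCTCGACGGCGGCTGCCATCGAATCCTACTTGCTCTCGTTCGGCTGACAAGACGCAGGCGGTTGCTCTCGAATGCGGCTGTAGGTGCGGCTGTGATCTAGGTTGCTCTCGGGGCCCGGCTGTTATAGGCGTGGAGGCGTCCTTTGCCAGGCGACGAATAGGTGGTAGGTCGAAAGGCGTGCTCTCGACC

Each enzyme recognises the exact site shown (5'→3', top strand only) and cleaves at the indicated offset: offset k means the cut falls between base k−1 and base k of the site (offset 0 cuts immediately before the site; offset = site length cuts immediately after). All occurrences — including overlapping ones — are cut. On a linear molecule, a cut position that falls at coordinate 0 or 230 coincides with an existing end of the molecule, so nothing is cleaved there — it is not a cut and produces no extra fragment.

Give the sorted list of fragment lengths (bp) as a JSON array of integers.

[4,6,6,6,6,7,7,7,7,8,8,8,10,10,10,11,11,12,13,14,18,18,23]

Site scan:
  LmaII (TGCTCTCG, off=4): starts [4, 28, 38, 71, 103, 143, 219] → cuts [8, 32, 42, 75, 107, 147, 223]
  EstX (AGGCG, off=5): starts [96, 166, 174, 188, 214] → cuts [101, 171, 179, 193, 219]
  WciI (TAGGT, off=2): starts [121, 138, 198, 205] → cuts [123, 140, 200, 207]
  KluI (CGGCTG, off=2): starts [12, 50, 81, 115, 127, 156] → cuts [14, 52, 83, 117, 129, 158]

All cut coordinates (distinct, sorted): [8, 14, 32, 42, 52, 75, 83, 101, 107, 117, 123, 129, 140, 147, 158, 171, 179, 193, 200, 207, 219, 223]

Fragment lengths:
  [0,8): 8 bp
  [8,14): 6 bp
  [14,32): 18 bp
  [32,42): 10 bp
  [42,52): 10 bp
  [52,75): 23 bp
  [75,83): 8 bp
  [83,101): 18 bp
  [101,107): 6 bp
  [107,117): 10 bp
  [117,123): 6 bp
  [123,129): 6 bp
  [129,140): 11 bp
  [140,147): 7 bp
  [147,158): 11 bp
  [158,171): 13 bp
  [171,179): 8 bp
  [179,193): 14 bp
  [193,200): 7 bp
  [200,207): 7 bp
  [207,219): 12 bp
  [219,223): 4 bp
  [223,230): 7 bp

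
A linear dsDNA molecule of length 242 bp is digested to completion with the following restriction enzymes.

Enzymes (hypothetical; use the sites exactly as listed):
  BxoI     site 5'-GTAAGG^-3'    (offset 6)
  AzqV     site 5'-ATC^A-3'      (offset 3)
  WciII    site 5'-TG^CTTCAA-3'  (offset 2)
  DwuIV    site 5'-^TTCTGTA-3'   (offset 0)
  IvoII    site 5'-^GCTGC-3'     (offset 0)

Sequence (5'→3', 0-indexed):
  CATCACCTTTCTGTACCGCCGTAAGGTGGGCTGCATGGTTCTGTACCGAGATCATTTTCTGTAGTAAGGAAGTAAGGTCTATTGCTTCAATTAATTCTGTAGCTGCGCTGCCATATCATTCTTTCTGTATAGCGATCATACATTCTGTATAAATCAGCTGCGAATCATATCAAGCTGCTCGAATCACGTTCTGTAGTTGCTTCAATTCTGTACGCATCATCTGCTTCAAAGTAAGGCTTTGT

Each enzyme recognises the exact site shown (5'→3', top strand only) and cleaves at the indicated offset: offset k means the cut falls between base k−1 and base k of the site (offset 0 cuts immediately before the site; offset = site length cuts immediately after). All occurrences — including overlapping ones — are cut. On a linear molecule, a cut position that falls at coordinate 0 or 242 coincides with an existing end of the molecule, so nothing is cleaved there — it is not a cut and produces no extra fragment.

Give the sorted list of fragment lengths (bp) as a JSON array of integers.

[1,2,3,3,3,4,4,5,5,5,5,5,6,6,7,7,8,9,10,10,11,11,12,13,13,13,13,15,15,18]

Scan for sites:
  BxoI GTAAGG/6: at [20, 63, 71, 230] ⇒ [26, 69, 77, 236]
  AzqV ATCA/3: at [1, 50, 114, 134, 152, 163, 168, 182, 215] ⇒ [4, 53, 117, 137, 155, 166, 171, 185, 218]
  WciII TGCTTCAA/2: at [82, 197, 221] ⇒ [84, 199, 223]
  DwuIV TTCTGTA/0: at [8, 38, 56, 94, 122, 142, 188, 205] ⇒ [8, 38, 56, 94, 122, 142, 188, 205]
  IvoII GCTGC/0: at [29, 101, 106, 156, 173] ⇒ [29, 101, 106, 156, 173]

Pooled cuts: [4, 8, 26, 29, 38, 53, 56, 69, 77, 84, 94, 101, 106, 117, 122, 137, 142, 155, 156, 166, 171, 173, 185, 188, 199, 205, 218, 223, 236]

Fragment lengths:
  [0,4): 4 bp
  [4,8): 4 bp
  [8,26): 18 bp
  [26,29): 3 bp
  [29,38): 9 bp
  [38,53): 15 bp
  [53,56): 3 bp
  [56,69): 13 bp
  [69,77): 8 bp
  [77,84): 7 bp
  [84,94): 10 bp
  [94,101): 7 bp
  [101,106): 5 bp
  [106,117): 11 bp
  [117,122): 5 bp
  [122,137): 15 bp
  [137,142): 5 bp
  [142,155): 13 bp
  [155,156): 1 bp
  [156,166): 10 bp
  [166,171): 5 bp
  [171,173): 2 bp
  [173,185): 12 bp
  [185,188): 3 bp
  [188,199): 11 bp
  [199,205): 6 bp
  [205,218): 13 bp
  [218,223): 5 bp
  [223,236): 13 bp
  [236,242): 6 bp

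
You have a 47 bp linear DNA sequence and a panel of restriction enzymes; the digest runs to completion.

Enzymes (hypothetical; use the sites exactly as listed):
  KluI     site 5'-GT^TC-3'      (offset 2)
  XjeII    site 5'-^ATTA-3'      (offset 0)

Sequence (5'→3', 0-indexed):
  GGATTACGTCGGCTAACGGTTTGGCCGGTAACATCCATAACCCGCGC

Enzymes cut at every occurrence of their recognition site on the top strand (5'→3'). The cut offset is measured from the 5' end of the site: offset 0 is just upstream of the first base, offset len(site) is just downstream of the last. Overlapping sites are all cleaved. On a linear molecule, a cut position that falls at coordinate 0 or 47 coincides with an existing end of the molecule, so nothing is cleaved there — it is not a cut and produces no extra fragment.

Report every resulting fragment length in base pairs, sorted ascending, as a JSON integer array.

Scan for sites:
  KluI (GTTC, off=2): no sites
  XjeII (ATTA, off=0): starts [2] → cuts [2]

All cut coordinates (distinct, sorted): [2]

Fragments:
  [0,2): 2 bp
  [2,47): 45 bp

[2,45]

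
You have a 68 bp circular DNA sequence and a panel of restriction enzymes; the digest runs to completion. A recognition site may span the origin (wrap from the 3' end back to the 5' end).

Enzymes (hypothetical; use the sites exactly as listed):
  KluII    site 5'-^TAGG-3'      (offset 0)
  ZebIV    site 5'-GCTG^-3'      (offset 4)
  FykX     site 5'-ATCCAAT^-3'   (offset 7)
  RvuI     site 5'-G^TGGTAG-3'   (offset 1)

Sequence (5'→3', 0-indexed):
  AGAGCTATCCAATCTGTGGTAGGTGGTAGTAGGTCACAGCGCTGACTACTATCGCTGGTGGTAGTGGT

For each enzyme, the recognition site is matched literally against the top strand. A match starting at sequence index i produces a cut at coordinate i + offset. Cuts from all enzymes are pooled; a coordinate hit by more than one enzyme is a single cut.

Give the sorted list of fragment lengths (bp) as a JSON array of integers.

[1,3,3,4,6,6,13,15,17]

Per-enzyme occurrences:
  KluII (TAGG, off=0): starts [19, 29] → cuts [19, 29]
  ZebIV (GCTG, off=4): starts [40, 53] → cuts [44, 57]
  FykX (ATCCAAT, off=7): starts [6] → cuts [13]
  RvuI (GTGGTAG, off=1): starts [15, 22, 57, 63] → cuts [16, 23, 58, 64]

All cut coordinates (distinct, sorted): [13, 16, 19, 23, 29, 44, 57, 58, 64]

Fragments:
  13→16: 3 bp
  16→19: 3 bp
  19→23: 4 bp
  23→29: 6 bp
  29→44: 15 bp
  44→57: 13 bp
  57→58: 1 bp
  58→64: 6 bp
  64→13 (wrap): 68-64+13 = 17 bp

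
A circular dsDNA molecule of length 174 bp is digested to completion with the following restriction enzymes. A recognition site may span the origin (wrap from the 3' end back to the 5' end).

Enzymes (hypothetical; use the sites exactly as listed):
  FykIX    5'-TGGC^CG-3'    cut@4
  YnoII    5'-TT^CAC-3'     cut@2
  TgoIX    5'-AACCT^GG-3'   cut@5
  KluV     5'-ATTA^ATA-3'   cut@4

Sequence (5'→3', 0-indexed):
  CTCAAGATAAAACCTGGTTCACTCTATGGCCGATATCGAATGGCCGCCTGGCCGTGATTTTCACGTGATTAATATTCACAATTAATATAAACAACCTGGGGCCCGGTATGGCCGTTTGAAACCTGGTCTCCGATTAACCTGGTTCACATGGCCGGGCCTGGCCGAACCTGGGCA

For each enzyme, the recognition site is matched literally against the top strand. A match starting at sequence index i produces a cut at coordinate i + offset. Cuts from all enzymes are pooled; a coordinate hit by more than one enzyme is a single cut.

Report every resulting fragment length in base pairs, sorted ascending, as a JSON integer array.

Site scan:
  FykIX TGGCCG/4: at [26, 40, 48, 108, 148, 158] ⇒ [30, 44, 52, 112, 152, 162]
  YnoII TTCAC/2: at [17, 59, 74, 142] ⇒ [19, 61, 76, 144]
  TgoIX AACCTGG/5: at [10, 92, 119, 135, 164] ⇒ [15, 97, 124, 140, 169]
  KluV ATTAATA/4: at [67, 80] ⇒ [71, 84]

All cut coordinates (distinct, sorted): [15, 19, 30, 44, 52, 61, 71, 76, 84, 97, 112, 124, 140, 144, 152, 162, 169]

Fragments:
  15→19: 4 bp
  19→30: 11 bp
  30→44: 14 bp
  44→52: 8 bp
  52→61: 9 bp
  61→71: 10 bp
  71→76: 5 bp
  76→84: 8 bp
  84→97: 13 bp
  97→112: 15 bp
  112→124: 12 bp
  124→140: 16 bp
  140→144: 4 bp
  144→152: 8 bp
  152→162: 10 bp
  162→169: 7 bp
  169→15 (wrap): 174-169+15 = 20 bp

[4,4,5,7,8,8,8,9,10,10,11,12,13,14,15,16,20]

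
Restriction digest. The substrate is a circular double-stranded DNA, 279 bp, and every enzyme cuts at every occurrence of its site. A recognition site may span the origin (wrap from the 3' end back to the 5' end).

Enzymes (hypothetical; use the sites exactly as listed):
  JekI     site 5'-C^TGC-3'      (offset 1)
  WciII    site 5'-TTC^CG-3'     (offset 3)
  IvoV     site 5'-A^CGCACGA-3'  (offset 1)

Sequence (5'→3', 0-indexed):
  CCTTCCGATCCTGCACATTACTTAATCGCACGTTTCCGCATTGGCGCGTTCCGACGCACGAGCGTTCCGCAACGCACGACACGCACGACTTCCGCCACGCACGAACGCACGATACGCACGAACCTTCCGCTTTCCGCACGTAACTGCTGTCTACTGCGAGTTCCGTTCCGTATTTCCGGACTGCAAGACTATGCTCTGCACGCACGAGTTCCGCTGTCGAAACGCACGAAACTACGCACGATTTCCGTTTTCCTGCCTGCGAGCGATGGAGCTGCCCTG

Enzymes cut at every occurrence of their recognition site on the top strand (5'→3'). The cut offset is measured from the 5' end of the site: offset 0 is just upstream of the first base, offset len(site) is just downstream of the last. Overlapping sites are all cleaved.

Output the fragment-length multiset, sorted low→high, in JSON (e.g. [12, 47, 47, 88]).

Site scan:
  JekI CTGC/1: at [10, 143, 153, 180, 195, 252, 256, 271, 276] ⇒ [11, 144, 154, 181, 196, 253, 257, 272, 277]
  WciII TTCCG/3: at [2, 33, 48, 64, 89, 124, 131, 160, 165, 173, 208, 242] ⇒ [5, 36, 51, 67, 92, 127, 134, 163, 168, 176, 211, 245]
  IvoV ACGCACGA/1: at [53, 71, 80, 96, 104, 113, 199, 221, 233] ⇒ [54, 72, 81, 97, 105, 114, 200, 222, 234]

All cut coordinates (distinct, sorted): [5, 11, 36, 51, 54, 67, 72, 81, 92, 97, 105, 114, 127, 134, 144, 154, 163, 168, 176, 181, 196, 200, 211, 222, 234, 245, 253, 257, 272, 277]

Fragments:
  5→11: 6 bp
  11→36: 25 bp
  36→51: 15 bp
  51→54: 3 bp
  54→67: 13 bp
  67→72: 5 bp
  72→81: 9 bp
  81→92: 11 bp
  92→97: 5 bp
  97→105: 8 bp
  105→114: 9 bp
  114→127: 13 bp
  127→134: 7 bp
  134→144: 10 bp
  144→154: 10 bp
  154→163: 9 bp
  163→168: 5 bp
  168→176: 8 bp
  176→181: 5 bp
  181→196: 15 bp
  196→200: 4 bp
  200→211: 11 bp
  211→222: 11 bp
  222→234: 12 bp
  234→245: 11 bp
  245→253: 8 bp
  253→257: 4 bp
  257→272: 15 bp
  272→277: 5 bp
  277→5 (wrap): 279-277+5 = 7 bp

[3,4,4,5,5,5,5,5,6,7,7,8,8,8,9,9,9,10,10,11,11,11,11,12,13,13,15,15,15,25]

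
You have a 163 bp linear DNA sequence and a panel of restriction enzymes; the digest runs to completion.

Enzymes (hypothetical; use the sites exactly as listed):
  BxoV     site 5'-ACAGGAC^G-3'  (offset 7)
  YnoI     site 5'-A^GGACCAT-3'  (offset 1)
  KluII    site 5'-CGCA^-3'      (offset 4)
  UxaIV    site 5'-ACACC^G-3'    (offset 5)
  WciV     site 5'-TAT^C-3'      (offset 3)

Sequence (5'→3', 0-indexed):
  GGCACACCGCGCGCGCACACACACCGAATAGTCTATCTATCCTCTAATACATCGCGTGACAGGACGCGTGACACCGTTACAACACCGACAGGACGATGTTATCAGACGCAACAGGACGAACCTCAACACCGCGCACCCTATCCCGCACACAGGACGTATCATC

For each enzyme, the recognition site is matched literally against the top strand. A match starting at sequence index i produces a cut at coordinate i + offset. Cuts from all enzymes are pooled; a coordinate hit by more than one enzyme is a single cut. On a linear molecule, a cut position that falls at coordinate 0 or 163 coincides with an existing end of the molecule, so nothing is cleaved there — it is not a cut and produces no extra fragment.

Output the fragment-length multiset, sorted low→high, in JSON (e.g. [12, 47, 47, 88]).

[4,4,4,5,6,6,7,8,8,8,8,8,8,9,10,11,11,13,25]

Site scan:
  BxoV ACAGGACG/7: at [58, 87, 110, 148] ⇒ [65, 94, 117, 155]
  YnoI (AGGACCAT, off=1): no sites
  KluII CGCA/4: at [13, 106, 131, 143] ⇒ [17, 110, 135, 147]
  UxaIV ACACCG/5: at [3, 20, 70, 81, 125] ⇒ [8, 25, 75, 86, 130]
  WciV TATC/3: at [33, 37, 99, 138, 156] ⇒ [36, 40, 102, 141, 159]

Pooled cuts: [8, 17, 25, 36, 40, 65, 75, 86, 94, 102, 110, 117, 130, 135, 141, 147, 155, 159]

Fragment lengths:
  [0,8): 8 bp
  [8,17): 9 bp
  [17,25): 8 bp
  [25,36): 11 bp
  [36,40): 4 bp
  [40,65): 25 bp
  [65,75): 10 bp
  [75,86): 11 bp
  [86,94): 8 bp
  [94,102): 8 bp
  [102,110): 8 bp
  [110,117): 7 bp
  [117,130): 13 bp
  [130,135): 5 bp
  [135,141): 6 bp
  [141,147): 6 bp
  [147,155): 8 bp
  [155,159): 4 bp
  [159,163): 4 bp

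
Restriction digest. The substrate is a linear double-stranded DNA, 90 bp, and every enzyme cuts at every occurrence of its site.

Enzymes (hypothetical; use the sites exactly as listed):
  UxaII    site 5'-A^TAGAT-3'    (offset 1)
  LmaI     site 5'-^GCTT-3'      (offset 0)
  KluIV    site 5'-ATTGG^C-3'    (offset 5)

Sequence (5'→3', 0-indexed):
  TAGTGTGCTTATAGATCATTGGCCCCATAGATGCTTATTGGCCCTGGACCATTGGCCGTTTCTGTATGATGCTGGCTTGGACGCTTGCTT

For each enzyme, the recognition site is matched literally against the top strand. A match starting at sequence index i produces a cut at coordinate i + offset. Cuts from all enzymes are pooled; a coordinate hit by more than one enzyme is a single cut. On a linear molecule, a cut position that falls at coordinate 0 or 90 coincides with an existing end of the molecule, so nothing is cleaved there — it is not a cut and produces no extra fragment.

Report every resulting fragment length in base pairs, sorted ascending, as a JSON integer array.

Site scan:
  UxaII (ATAGAT, off=1): starts [10, 26] → cuts [11, 27]
  LmaI (GCTT, off=0): starts [6, 32, 74, 82, 86] → cuts [6, 32, 74, 82, 86]
  KluIV (ATTGGC, off=5): starts [17, 36, 50] → cuts [22, 41, 55]

All cut coordinates (distinct, sorted): [6, 11, 22, 27, 32, 41, 55, 74, 82, 86]

Fragments:
  [0,6): 6 bp
  [6,11): 5 bp
  [11,22): 11 bp
  [22,27): 5 bp
  [27,32): 5 bp
  [32,41): 9 bp
  [41,55): 14 bp
  [55,74): 19 bp
  [74,82): 8 bp
  [82,86): 4 bp
  [86,90): 4 bp

[4,4,5,5,5,6,8,9,11,14,19]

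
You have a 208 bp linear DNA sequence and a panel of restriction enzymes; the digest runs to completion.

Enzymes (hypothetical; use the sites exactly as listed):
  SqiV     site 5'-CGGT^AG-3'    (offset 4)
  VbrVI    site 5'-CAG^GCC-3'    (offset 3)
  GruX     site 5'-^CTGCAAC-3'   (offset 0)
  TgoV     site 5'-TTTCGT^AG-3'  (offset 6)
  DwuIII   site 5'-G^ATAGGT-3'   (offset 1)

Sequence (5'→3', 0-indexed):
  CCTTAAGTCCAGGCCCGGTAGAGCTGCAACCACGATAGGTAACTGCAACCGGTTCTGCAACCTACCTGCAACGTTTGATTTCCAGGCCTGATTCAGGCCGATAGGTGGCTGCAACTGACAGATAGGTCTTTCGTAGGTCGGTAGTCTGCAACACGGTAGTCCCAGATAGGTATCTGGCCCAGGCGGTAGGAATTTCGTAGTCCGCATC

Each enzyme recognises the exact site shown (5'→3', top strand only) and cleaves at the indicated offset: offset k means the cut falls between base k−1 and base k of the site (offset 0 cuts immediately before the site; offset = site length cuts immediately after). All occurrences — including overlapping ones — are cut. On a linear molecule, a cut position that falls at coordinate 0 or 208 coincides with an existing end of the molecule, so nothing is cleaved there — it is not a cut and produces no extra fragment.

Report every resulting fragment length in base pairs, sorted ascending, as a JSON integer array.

Scan for sites:
  SqiV CGGTAG/4: at [15, 138, 153, 183] ⇒ [19, 142, 157, 187]
  VbrVI CAGGCC/3: at [9, 82, 93] ⇒ [12, 85, 96]
  GruX CTGCAAC/0: at [23, 42, 54, 65, 108, 145] ⇒ [23, 42, 54, 65, 108, 145]
  TgoV TTTCGTAG/6: at [128, 192] ⇒ [134, 198]
  DwuIII GATAGGT/1: at [33, 99, 120, 164] ⇒ [34, 100, 121, 165]

Pooled cuts: [12, 19, 23, 34, 42, 54, 65, 85, 96, 100, 108, 121, 134, 142, 145, 157, 165, 187, 198]

Fragment lengths:
  [0,12): 12 bp
  [12,19): 7 bp
  [19,23): 4 bp
  [23,34): 11 bp
  [34,42): 8 bp
  [42,54): 12 bp
  [54,65): 11 bp
  [65,85): 20 bp
  [85,96): 11 bp
  [96,100): 4 bp
  [100,108): 8 bp
  [108,121): 13 bp
  [121,134): 13 bp
  [134,142): 8 bp
  [142,145): 3 bp
  [145,157): 12 bp
  [157,165): 8 bp
  [165,187): 22 bp
  [187,198): 11 bp
  [198,208): 10 bp

[3,4,4,7,8,8,8,8,10,11,11,11,11,12,12,12,13,13,20,22]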